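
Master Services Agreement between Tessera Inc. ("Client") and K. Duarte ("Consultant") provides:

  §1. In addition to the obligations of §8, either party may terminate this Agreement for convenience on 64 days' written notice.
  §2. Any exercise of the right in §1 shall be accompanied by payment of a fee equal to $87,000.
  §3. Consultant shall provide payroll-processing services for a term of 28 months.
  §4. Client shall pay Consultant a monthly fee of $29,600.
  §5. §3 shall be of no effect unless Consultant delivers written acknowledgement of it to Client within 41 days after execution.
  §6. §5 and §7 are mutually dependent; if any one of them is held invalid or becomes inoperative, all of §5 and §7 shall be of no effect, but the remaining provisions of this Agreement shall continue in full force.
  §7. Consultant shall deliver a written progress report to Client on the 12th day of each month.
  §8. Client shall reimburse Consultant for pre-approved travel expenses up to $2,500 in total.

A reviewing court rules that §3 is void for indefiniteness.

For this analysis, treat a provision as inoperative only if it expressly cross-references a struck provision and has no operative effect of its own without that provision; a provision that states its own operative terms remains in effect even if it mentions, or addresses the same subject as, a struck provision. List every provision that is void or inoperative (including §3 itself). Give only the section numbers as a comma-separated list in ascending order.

§3 is struck. The only function of §5 is the acknowledgement condition for §3, so it cannot stand once §3 is removed. §6 declares §5 and §7 mutually dependent; since one of them has fallen, all of them are of no effect. That brings down §7 as well. The remainder continues in force under §6. The provisions still in force are §1, §2, §4, §6, and §8.

3, 5, 7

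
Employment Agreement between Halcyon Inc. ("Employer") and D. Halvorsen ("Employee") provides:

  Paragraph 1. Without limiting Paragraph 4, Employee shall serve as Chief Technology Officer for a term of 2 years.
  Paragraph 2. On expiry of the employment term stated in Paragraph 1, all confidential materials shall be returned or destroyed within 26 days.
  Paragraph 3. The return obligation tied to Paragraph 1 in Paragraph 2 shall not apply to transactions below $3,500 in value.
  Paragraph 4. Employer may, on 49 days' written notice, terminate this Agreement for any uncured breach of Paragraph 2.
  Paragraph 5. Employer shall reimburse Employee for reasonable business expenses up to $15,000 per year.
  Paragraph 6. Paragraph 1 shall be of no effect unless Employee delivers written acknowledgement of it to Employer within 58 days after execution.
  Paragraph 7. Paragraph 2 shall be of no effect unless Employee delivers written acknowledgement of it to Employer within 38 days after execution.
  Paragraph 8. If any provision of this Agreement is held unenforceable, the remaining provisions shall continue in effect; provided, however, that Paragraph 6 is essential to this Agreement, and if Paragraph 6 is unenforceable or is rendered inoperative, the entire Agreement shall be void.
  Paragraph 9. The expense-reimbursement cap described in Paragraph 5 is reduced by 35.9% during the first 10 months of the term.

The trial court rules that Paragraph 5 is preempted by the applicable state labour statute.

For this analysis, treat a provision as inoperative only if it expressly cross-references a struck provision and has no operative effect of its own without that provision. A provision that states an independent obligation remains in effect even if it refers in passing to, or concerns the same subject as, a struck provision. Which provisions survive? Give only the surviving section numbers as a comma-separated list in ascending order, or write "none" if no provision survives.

Paragraph 5 is struck. Paragraph 9 has no operative effect of its own apart from Paragraph 5 and is therefore inoperative. Paragraph 8 makes Paragraph 6 an essential term, but Paragraph 6 is unaffected, so the severability proviso in Paragraph 8 preserves the remaining provisions. That leaves Paragraph 1, Paragraph 2, Paragraph 3, Paragraph 4, Paragraph 6, Paragraph 7, and Paragraph 8 in effect.

1, 2, 3, 4, 6, 7, 8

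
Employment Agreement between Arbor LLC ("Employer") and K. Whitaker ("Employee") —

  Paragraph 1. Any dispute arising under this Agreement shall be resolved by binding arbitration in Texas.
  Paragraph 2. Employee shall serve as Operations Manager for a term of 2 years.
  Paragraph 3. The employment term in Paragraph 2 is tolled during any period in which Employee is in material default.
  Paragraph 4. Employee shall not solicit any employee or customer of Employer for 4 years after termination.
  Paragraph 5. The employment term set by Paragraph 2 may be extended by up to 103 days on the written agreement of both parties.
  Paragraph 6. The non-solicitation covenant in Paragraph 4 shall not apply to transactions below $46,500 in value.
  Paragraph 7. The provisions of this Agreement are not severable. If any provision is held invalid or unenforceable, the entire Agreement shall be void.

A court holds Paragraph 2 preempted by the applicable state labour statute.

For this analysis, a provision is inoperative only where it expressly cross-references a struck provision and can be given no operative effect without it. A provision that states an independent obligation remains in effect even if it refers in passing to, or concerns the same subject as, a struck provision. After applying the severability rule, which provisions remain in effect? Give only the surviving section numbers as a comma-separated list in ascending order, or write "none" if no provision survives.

Paragraph 2 is struck. Paragraph 3 operates only by reference to Paragraph 2, so it falls with Paragraph 2. Paragraph 5 has no operative effect of its own apart from Paragraph 2 and is therefore inoperative. Paragraph 7 provides that the Agreement is not severable, so the invalidity of any one provision voids the entire Agreement. No provision of the Agreement survives.

none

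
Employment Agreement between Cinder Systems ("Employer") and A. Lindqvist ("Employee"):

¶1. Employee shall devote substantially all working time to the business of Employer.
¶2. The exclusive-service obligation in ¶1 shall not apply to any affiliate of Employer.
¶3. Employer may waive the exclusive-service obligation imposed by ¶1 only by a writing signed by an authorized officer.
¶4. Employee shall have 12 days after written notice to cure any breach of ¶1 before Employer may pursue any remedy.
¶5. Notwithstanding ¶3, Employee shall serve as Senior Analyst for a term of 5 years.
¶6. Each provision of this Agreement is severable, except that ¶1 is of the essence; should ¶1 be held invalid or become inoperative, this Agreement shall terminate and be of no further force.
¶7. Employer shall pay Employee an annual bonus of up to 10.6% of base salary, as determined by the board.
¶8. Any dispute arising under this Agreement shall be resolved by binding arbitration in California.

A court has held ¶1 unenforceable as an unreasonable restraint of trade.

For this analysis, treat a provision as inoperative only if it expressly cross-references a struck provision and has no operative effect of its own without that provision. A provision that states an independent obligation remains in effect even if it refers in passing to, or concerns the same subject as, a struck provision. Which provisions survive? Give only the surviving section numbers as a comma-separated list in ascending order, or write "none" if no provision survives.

none

¶1 is struck. ¶2 operates only by reference to ¶1, so it falls with ¶1. ¶3 merely fixes the waiver condition for ¶1; with ¶1 gone it has nothing to operate on and falls away. ¶4 merely fixes the cure period for breach of ¶1; with ¶1 gone it has nothing to operate on and falls away. ¶6 makes ¶1 an essential term, and ¶1 is the provision held invalid; under ¶6, the entire Agreement is therefore void. No provision of the Agreement survives.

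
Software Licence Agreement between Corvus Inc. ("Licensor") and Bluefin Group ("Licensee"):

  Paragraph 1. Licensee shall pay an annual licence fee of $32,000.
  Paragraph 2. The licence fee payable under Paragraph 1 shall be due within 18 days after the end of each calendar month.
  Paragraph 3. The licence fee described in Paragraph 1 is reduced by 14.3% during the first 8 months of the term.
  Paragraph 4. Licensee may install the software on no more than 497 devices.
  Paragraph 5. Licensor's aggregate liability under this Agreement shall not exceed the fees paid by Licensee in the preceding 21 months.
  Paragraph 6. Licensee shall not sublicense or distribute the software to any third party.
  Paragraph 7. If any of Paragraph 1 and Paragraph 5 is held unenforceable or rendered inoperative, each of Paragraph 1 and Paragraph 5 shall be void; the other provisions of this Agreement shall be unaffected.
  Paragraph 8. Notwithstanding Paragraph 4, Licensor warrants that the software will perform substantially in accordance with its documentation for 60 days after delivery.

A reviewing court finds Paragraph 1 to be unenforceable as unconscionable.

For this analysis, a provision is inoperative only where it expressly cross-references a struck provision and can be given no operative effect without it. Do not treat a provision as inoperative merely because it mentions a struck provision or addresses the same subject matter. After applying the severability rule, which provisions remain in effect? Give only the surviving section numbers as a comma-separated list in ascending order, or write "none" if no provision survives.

Paragraph 1 is struck. Paragraph 2 has no operative effect of its own apart from Paragraph 1 and is therefore inoperative. Paragraph 3 has no operative effect of its own apart from Paragraph 1 and is therefore inoperative. Paragraph 7 declares Paragraph 1 and Paragraph 5 mutually dependent; since one of them has fallen, all of them are of no effect. That brings down Paragraph 5 as well. The remainder continues in force under Paragraph 7. That leaves Paragraph 4, Paragraph 6, Paragraph 7, and Paragraph 8 in effect.

4, 6, 7, 8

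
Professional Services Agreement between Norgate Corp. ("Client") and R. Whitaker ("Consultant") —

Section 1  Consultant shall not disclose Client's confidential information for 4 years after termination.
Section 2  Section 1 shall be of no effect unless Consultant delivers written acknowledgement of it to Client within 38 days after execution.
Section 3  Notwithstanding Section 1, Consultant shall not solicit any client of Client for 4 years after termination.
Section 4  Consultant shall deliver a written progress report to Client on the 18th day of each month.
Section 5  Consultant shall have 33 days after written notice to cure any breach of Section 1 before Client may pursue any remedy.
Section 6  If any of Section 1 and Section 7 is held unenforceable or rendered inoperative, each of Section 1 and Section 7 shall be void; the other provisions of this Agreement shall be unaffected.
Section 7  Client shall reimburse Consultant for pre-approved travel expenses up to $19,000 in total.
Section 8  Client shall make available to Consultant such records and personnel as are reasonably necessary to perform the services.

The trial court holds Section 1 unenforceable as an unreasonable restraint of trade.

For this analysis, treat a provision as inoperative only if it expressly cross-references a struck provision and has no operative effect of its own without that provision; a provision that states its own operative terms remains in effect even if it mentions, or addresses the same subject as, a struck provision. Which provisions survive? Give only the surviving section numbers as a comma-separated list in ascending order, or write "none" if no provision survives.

3, 4, 6, 8

Section 1 is struck. Section 2 has no operative effect of its own apart from Section 1 and is therefore inoperative. The only function of Section 5 is the cure period for breach of Section 1, so it cannot stand once Section 1 is removed. Although Section 3 refers to Section 1, its operative terms do not depend on Section 1, so it remains in effect. Section 6 declares Section 1 and Section 7 mutually dependent; since one of them has fallen, all of them are of no effect. That brings down Section 7 as well. The remainder continues in force under Section 6. The provisions still in force are Section 3, Section 4, Section 6, and Section 8.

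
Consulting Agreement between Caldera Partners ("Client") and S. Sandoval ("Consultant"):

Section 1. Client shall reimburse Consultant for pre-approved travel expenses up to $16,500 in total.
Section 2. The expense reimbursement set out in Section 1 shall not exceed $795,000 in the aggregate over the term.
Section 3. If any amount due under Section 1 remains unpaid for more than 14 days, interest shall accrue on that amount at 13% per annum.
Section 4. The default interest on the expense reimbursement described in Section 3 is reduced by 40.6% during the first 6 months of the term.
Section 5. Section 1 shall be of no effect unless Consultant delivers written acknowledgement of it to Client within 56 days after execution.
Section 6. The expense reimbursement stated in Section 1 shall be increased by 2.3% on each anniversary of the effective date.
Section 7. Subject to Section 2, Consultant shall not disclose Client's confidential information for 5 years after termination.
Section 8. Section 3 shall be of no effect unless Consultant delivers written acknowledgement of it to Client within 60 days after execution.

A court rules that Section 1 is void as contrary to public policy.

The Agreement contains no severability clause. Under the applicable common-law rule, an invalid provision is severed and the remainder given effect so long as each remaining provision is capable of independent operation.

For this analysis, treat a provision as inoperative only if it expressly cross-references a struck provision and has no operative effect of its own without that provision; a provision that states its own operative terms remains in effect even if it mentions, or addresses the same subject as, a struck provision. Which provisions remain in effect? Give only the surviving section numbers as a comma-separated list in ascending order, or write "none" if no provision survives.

Section 1 is struck. Section 2 operates only by reference to Section 1, so it falls with Section 1. Section 3 operates only by reference to Section 1, so it falls with Section 1. Section 5 merely fixes the acknowledgement condition for Section 1; with Section 1 gone it has nothing to operate on and falls away. The whole of Section 6 is the escalation of the expense reimbursement, defined by reference to Section 1, so Section 6 cannot stand once Section 1 is removed. Section 4 has no operative effect of its own apart from Section 3 and is therefore inoperative. Section 8 merely fixes the acknowledgement condition for Section 3; with Section 3 gone it has nothing to operate on and falls away. Although Section 7 refers to Section 2, its operative terms do not depend on Section 2, so it remains in effect. With no severability clause, the stated default rule severs what cannot stand and enforces each remaining provision that can operate on its own. Only Section 7 remains in effect.

7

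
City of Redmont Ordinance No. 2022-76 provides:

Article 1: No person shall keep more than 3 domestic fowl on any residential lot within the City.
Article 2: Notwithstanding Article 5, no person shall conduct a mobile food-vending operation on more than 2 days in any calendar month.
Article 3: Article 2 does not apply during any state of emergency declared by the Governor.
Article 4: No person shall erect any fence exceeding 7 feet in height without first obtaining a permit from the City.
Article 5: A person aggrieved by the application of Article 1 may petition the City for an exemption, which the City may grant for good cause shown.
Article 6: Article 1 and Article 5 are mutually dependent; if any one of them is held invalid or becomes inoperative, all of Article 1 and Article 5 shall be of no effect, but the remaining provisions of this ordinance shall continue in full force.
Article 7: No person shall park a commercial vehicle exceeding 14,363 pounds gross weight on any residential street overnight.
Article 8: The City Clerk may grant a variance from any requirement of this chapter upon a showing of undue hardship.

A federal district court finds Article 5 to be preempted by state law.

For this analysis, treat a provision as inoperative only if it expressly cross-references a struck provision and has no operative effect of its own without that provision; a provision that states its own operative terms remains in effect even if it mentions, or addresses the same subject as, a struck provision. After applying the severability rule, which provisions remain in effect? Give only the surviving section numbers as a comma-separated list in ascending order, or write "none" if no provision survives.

2, 3, 4, 6, 7, 8

Article 5 is struck. Article 2 mentions Article 5 but its own obligation stands independently of Article 5, so Article 2 is not affected. Nothing else in the ordinance is defined by reference to Article 5. Article 6 declares Article 1 and Article 5 mutually dependent; since one of them has fallen, all of them are of no effect. That brings down Article 1 as well. The remainder continues in force under Article 6. Article 2, Article 3, Article 4, Article 6, Article 7, and Article 8 remain in effect.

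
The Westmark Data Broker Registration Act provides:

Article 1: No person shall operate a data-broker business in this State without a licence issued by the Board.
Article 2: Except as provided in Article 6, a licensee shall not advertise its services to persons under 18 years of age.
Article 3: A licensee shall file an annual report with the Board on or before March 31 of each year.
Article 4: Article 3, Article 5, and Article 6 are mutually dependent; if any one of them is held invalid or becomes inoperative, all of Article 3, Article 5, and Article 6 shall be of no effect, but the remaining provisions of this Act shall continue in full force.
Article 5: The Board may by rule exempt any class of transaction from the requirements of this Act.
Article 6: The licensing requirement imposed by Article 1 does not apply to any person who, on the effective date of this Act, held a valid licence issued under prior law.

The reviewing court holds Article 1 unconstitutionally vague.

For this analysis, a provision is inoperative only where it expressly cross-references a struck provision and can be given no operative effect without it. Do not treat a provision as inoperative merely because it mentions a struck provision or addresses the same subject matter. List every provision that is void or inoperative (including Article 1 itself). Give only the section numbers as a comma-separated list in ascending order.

Article 1 is struck. Article 6 merely fixes the grandfather exemption from Article 1; with Article 1 gone it has nothing to operate on and falls away. Article 2 mentions Article 6 but its own obligation stands independently of Article 6, so Article 2 is not affected. Article 4 declares Article 3, Article 5, and Article 6 mutually dependent; since one of them has fallen, all of them are of no effect. That brings down Article 3 and Article 5 as well. The remainder continues in force under Article 4. That leaves Article 2 and Article 4 in effect.

1, 3, 5, 6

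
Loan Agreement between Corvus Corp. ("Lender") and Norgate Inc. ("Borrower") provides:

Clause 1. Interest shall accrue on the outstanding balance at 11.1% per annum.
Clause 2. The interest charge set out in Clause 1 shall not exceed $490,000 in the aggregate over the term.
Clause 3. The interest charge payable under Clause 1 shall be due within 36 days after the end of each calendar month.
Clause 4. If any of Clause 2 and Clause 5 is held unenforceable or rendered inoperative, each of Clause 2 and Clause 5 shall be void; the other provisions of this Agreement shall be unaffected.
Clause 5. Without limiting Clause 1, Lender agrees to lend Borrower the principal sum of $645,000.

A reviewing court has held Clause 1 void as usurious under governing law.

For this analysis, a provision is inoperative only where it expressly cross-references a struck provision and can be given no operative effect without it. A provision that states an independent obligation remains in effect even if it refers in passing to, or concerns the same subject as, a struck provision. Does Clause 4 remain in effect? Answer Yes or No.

Yes

Clause 1 is struck. Clause 2 has no operative effect of its own apart from Clause 1 and is therefore inoperative. Clause 3 has no operative effect of its own apart from Clause 1 and is therefore inoperative. Clause 4 declares Clause 2 and Clause 5 mutually dependent; since one of them has fallen, all of them are of no effect. That brings down Clause 5 as well. The remainder continues in force under Clause 4. Only Clause 4 remains in effect. Clause 4 is among the surviving provisions, so the answer is yes.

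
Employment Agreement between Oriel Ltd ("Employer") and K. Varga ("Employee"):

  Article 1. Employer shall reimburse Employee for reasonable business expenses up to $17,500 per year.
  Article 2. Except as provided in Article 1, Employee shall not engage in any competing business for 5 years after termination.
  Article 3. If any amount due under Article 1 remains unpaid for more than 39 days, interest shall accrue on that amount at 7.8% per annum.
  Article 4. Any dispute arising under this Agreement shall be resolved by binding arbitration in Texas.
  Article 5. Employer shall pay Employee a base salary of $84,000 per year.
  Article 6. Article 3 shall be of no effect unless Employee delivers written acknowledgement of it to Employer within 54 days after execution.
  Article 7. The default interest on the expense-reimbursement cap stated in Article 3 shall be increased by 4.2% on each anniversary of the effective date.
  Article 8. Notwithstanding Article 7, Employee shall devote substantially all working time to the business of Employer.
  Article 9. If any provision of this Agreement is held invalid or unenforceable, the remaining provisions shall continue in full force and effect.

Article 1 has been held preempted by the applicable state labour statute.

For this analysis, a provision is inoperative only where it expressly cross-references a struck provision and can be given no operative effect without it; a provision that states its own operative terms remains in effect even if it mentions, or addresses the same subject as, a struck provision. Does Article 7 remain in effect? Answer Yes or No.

No

Article 1 is struck. Article 3 operates only by reference to Article 1, so it falls with Article 1. Article 6 operates only by reference to Article 3, so it falls with Article 3. Article 7 does nothing except set the escalation of the default interest on the expense-reimbursement cap by reference to Article 3; with Article 3 gone it has no independent effect and is inoperative. Article 2 mentions Article 1 but its own obligation stands independently of Article 1, so Article 2 is not affected. Article 8 mentions Article 7 but its own obligation stands independently of Article 7, so Article 8 is not affected. Article 9 is a severability clause and preserves every provision that can still be given independent effect. The provisions still in force are Article 2, Article 4, Article 5, Article 8, and Article 9. Article 7 is among the inoperative provisions, so the answer is no.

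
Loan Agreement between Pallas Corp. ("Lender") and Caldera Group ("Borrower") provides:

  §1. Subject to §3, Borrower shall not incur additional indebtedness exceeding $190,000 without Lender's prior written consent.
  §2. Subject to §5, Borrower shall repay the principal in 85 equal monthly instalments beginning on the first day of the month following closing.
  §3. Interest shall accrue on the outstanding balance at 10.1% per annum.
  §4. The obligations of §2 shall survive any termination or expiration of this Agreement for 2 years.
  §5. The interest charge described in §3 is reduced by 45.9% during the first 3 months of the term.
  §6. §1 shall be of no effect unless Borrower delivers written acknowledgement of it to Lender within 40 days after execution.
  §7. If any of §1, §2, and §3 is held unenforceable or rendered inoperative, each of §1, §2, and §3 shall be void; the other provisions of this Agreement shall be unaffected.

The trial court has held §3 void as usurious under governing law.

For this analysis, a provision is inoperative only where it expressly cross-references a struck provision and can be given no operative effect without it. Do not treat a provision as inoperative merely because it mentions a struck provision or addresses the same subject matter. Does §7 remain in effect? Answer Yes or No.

Yes

§3 is struck. §5 does nothing except set the introductory reduction to the interest charge by reference to §3; with §3 gone it has no independent effect and is inoperative. §7 declares §1, §2, and §3 mutually dependent; since one of them has fallen, all of them are of no effect. That brings down §1 and §2 as well. §4 and §6 in turn depend solely on a provision now struck and likewise fall. The remainder continues in force under §7. Only §7 remains in effect. §7 is among the surviving provisions, so the answer is yes.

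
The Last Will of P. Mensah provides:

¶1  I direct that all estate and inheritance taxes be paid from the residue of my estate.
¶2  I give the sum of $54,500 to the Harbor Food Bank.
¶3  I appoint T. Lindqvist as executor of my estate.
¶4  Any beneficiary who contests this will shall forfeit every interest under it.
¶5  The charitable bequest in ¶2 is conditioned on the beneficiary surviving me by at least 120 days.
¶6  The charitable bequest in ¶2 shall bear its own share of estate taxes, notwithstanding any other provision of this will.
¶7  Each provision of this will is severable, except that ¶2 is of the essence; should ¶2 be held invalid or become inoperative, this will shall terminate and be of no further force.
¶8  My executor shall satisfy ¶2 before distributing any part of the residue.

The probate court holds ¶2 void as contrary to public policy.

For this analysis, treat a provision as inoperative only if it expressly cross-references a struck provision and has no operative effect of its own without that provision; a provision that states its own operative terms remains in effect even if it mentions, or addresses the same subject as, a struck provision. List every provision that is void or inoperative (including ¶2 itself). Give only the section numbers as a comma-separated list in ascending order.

1, 2, 3, 4, 5, 6, 7, 8

¶2 is struck. ¶5 has no operative effect of its own apart from ¶2 and is therefore inoperative. ¶6 operates only by reference to ¶2, so it falls with ¶2. ¶8 has no operative effect of its own apart from ¶2 and is therefore inoperative. ¶7 makes ¶2 an essential term, and ¶2 is the provision held invalid; under ¶7, the entire will is therefore void. No provision of the will survives.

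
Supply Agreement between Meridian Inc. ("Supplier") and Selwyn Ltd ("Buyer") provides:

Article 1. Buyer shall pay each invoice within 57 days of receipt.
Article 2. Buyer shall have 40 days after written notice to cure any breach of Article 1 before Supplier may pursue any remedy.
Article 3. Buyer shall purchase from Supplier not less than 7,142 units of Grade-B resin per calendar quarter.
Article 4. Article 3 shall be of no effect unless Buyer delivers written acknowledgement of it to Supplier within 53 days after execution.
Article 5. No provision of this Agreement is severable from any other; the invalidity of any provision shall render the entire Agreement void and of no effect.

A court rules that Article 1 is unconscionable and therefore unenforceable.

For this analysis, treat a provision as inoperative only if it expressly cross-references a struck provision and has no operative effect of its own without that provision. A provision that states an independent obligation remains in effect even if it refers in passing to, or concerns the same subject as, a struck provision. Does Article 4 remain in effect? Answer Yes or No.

No

Article 1 is struck. Article 2 has no operative effect of its own apart from Article 1 and is therefore inoperative. Article 5 provides that the Agreement is not severable, so the invalidity of any one provision voids the entire Agreement. No provision of the Agreement survives. Article 4 is among the inoperative provisions, so the answer is no.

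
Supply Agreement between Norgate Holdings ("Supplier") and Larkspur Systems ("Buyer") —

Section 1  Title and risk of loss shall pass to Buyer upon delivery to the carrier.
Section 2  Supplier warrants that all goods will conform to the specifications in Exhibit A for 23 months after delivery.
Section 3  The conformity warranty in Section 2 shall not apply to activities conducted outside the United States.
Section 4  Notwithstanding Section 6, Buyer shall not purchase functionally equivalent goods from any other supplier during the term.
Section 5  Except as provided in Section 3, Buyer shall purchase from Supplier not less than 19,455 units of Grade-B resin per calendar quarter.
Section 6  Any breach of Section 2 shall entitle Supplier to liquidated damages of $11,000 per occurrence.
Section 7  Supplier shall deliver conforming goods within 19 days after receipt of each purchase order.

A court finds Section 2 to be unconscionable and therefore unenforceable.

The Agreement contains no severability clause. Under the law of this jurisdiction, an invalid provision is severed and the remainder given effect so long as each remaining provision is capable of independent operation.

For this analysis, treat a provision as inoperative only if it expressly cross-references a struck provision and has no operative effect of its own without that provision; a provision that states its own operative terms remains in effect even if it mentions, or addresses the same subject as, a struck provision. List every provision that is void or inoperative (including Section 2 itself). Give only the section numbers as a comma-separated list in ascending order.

Section 2 is struck. Section 3 operates only by reference to Section 2, so it falls with Section 2. Section 6 has no operative effect of its own apart from Section 2 and is therefore inoperative. Section 5 mentions Section 3 but its own obligation stands independently of Section 3, so Section 5 is not affected. Although Section 4 refers to Section 6, its operative terms do not depend on Section 6, so it remains in effect. Under the stated default rule, only provisions that cannot operate independently fall away; the rest are enforced. That leaves Section 1, Section 4, Section 5, and Section 7 in effect.

2, 3, 6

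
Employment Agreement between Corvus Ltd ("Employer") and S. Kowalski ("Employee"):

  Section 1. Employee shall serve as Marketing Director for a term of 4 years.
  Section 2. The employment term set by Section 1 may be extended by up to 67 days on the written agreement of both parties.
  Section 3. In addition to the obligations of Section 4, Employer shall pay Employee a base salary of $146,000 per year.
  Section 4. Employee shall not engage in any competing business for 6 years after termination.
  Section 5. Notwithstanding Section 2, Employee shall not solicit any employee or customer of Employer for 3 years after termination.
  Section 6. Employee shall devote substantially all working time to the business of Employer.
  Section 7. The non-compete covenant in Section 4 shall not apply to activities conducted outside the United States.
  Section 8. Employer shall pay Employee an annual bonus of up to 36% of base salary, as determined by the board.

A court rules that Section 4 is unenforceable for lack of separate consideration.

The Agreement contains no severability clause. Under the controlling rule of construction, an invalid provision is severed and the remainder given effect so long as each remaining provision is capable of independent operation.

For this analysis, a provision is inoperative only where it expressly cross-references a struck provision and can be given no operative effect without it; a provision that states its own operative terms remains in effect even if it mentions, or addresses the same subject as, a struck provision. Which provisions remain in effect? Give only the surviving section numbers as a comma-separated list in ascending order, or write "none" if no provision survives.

1, 2, 3, 5, 6, 8

Section 4 is struck. The whole of Section 7 is the carve-out from the non-compete covenant, defined by reference to Section 4, so Section 7 cannot stand once Section 4 is removed. Although Section 3 refers to Section 4, its operative terms do not depend on Section 4, so it remains in effect. Under the stated default rule, only provisions that cannot operate independently fall away; the rest are enforced. The provisions still in force are Section 1, Section 2, Section 3, Section 5, Section 6, and Section 8.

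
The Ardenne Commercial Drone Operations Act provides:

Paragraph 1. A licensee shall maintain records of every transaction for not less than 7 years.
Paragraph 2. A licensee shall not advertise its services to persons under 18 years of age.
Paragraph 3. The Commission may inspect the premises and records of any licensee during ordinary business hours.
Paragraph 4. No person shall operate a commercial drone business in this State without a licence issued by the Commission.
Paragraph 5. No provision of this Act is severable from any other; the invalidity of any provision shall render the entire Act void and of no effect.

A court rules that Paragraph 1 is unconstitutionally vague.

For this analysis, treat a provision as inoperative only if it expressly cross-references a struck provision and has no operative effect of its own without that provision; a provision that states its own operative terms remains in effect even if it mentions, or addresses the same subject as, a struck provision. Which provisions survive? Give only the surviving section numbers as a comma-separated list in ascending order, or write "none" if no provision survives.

Paragraph 1 is struck. Nothing else in the Act is defined by reference to Paragraph 1. Paragraph 5 provides that the Act is not severable, so the invalidity of any one provision voids the entire Act. No provision of the Act survives.

none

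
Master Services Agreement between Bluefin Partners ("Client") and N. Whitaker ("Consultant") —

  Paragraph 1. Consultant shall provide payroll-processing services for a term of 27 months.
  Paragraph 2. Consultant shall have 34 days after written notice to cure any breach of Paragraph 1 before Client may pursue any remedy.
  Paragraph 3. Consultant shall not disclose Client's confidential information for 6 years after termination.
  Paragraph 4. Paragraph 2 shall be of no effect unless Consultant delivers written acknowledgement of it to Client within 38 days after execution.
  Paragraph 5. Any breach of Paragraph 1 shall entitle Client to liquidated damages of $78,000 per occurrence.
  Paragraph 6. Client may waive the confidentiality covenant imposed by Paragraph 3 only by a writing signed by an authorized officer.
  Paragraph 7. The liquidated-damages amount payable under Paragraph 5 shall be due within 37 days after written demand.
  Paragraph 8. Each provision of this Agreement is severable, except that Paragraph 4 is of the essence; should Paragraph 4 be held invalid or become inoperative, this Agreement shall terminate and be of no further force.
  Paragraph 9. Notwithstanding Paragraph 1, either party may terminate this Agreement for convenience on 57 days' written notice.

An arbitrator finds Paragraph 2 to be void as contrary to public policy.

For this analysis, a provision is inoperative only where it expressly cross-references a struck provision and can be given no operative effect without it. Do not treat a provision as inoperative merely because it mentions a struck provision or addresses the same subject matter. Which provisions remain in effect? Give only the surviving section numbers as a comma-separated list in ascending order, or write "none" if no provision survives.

none

Paragraph 2 is struck. Paragraph 4 has no operative effect of its own apart from Paragraph 2 and is therefore inoperative. Paragraph 8 makes Paragraph 4 an essential term, and Paragraph 4 has been rendered inoperative by the cascade; under Paragraph 8, the entire Agreement is therefore void. No provision of the Agreement survives.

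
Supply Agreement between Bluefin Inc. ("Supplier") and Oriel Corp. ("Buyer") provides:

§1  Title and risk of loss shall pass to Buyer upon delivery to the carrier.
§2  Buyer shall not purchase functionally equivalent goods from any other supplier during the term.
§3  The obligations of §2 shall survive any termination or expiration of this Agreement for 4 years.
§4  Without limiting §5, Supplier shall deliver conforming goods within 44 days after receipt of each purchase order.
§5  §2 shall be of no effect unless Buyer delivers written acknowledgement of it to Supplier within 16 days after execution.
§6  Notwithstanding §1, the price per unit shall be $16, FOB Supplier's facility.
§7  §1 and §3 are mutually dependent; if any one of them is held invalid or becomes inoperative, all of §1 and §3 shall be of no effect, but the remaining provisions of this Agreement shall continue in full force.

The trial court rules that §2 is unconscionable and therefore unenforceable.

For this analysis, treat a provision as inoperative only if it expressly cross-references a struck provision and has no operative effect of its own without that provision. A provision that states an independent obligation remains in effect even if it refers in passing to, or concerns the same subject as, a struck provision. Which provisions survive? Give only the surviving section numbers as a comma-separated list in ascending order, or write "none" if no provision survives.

4, 6, 7

§2 is struck. §3 operates only by reference to §2, so it falls with §2. The only function of §5 is the acknowledgement condition for §2, so it cannot stand once §2 is removed. Although §4 refers to §5, its operative terms do not depend on §5, so it remains in effect. Although §6 refers to §1, its operative terms do not depend on §1, so it remains in effect. §7 declares §1 and §3 mutually dependent; since one of them has fallen, all of them are of no effect. That brings down §1 as well. The remainder continues in force under §7. That leaves §4, §6, and §7 in effect.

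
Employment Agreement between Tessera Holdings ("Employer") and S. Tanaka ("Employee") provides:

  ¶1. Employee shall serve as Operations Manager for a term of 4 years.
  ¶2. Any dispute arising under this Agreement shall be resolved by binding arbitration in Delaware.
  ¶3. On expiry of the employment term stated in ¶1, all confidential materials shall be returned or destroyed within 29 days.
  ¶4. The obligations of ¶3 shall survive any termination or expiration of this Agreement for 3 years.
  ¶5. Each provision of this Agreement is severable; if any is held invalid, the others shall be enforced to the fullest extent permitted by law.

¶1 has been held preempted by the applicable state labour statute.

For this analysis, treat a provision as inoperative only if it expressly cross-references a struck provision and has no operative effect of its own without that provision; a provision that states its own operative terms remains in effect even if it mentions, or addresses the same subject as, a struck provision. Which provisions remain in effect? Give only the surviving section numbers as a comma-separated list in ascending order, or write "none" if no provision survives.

2, 5

¶1 is struck. ¶3 operates only by reference to ¶1, so it falls with ¶1. ¶4 has no operative effect of its own apart from ¶3 and is therefore inoperative. ¶5 is a severability clause and preserves every provision that can still be given independent effect. ¶2 and ¶5 remain in effect.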